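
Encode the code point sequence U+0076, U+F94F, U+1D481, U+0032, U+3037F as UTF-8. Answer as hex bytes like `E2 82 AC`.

U+0076: 1-byte form → 76.
U+F94F: 3-byte form → EF A5 8F.
U+1D481: 4-byte form → F0 9D 92 81.
U+0032: 1-byte form → 32.
U+3037F: 4-byte form → F0 B0 8D BF.
Concatenated (13 bytes): 76 EF A5 8F F0 9D 92 81 32 F0 B0 8D BF.

76 EF A5 8F F0 9D 92 81 32 F0 B0 8D BF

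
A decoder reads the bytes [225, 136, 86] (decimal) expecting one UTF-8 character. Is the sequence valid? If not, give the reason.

Leading byte 0xE1 = 11100001 → 3-byte form.
Byte 3 is 0x56 = 01010110, which is not 10xxxxxx — expected a continuation byte.

invalid (non-continuation byte where continuation expected)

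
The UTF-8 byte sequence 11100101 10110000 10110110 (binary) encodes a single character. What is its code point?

Leading byte 0xE5 = 11100101 matches 1110xxxx → 3-byte sequence.
Byte 1: 0xE5 = 11100101, payload 0101 (4 bits).
Byte 2: 0xB0 = 10110000 (10xxxxxx ✓), payload 110000.
Byte 3: 0xB6 = 10110110 (10xxxxxx ✓), payload 110110.
Concatenate: 0101110000110110 = 0x5C36 (16 bits → U+5C36).

U+5C36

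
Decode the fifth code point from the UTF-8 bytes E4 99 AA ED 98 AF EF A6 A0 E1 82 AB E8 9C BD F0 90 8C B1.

U+873D

Offset 0: leading byte 0xE4 = 11100100 → 3-byte char #1 = E4 99 AA.
Offset 3: leading byte 0xED = 11101101 → 3-byte char #2 = ED 98 AF.
Offset 6: leading byte 0xEF = 11101111 → 3-byte char #3 = EF A6 A0.
Offset 9: leading byte 0xE1 = 11100001 → 3-byte char #4 = E1 82 AB.
Offset 12: leading byte 0xE8 = 11101000 → 3-byte char #5 = E8 9C BD.
Leading byte 0xE8 = 11101000 matches 1110xxxx → 3-byte sequence.
Byte 1: 0xE8 = 11101000, payload 1000 (4 bits).
Byte 2: 0x9C = 10011100 (10xxxxxx ✓), payload 011100.
Byte 3: 0xBD = 10111101 (10xxxxxx ✓), payload 111101.
Concatenate: 1000011100111101 = 0x873D (16 bits → U+873D).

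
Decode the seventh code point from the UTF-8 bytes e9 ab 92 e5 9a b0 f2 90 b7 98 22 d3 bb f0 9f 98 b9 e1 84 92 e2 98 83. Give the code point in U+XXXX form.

U+1112

Offset 0: leading byte 0xE9 = 11101001 → 3-byte char #1 = E9 AB 92.
Offset 3: leading byte 0xE5 = 11100101 → 3-byte char #2 = E5 9A B0.
Offset 6: leading byte 0xF2 = 11110010 → 4-byte char #3 = F2 90 B7 98.
Offset 10: leading byte 0x22 = 00100010 → 1-byte char #4 = 22.
Offset 11: leading byte 0xD3 = 11010011 → 2-byte char #5 = D3 BB.
Offset 13: leading byte 0xF0 = 11110000 → 4-byte char #6 = F0 9F 98 B9.
Offset 17: leading byte 0xE1 = 11100001 → 3-byte char #7 = E1 84 92.
Leading byte 0xE1 = 11100001 matches 1110xxxx → 3-byte sequence.
Byte 1: 0xE1 = 11100001, payload 0001 (4 bits).
Byte 2: 0x84 = 10000100 (10xxxxxx ✓), payload 000100.
Byte 3: 0x92 = 10010010 (10xxxxxx ✓), payload 010010.
Concatenate: 0001000100010010 = 0x1112 (16 bits → U+1112).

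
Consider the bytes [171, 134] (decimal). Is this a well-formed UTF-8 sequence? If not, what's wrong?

Byte 0xAB = 10101011 has the form 10xxxxxx — a continuation byte — but there is no preceding leading byte.

invalid (continuation byte with no leading byte)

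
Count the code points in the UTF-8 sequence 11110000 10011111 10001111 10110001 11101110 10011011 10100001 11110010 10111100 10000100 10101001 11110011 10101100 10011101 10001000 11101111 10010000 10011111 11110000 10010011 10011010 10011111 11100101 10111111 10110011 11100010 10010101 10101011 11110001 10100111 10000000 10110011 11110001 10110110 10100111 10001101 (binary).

Byte at offset 0: 0xF0 = 11110000 → 4-byte char (#1). Advance 4.
Byte at offset 4: 0xEE = 11101110 → 3-byte char (#2). Advance 3.
Byte at offset 7: 0xF2 = 11110010 → 4-byte char (#3). Advance 4.
Byte at offset 11: 0xF3 = 11110011 → 4-byte char (#4). Advance 4.
Byte at offset 15: 0xEF = 11101111 → 3-byte char (#5). Advance 3.
Byte at offset 18: 0xF0 = 11110000 → 4-byte char (#6). Advance 4.
Byte at offset 22: 0xE5 = 11100101 → 3-byte char (#7). Advance 3.
Byte at offset 25: 0xE2 = 11100010 → 3-byte char (#8). Advance 3.
Byte at offset 28: 0xF1 = 11110001 → 4-byte char (#9). Advance 4.
Byte at offset 32: 0xF1 = 11110001 → 4-byte char (#10). Advance 4.
Reached end at offset 36 after 10 code points.

10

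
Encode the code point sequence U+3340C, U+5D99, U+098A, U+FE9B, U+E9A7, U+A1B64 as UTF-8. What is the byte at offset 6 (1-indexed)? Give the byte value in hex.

0xB6

1-indexed offset 6 is 0-indexed offset 5.
U+3340C → 4-byte form F0 B3 90 8C at offsets 0–3.
U+5D99 → 3-byte form E5 B6 99 at offsets 4–6.
Offset 5 falls in char 2's range; it's byte 2 of E5 B6 99 = 0xB6.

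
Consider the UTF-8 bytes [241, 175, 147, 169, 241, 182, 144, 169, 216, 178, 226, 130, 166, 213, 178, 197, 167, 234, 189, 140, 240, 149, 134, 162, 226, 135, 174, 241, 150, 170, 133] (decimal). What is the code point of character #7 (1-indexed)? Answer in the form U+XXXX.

U+AF4C

Offset 0: leading byte 0xF1 = 11110001 → 4-byte char #1 = F1 AF 93 A9.
Offset 4: leading byte 0xF1 = 11110001 → 4-byte char #2 = F1 B6 90 A9.
Offset 8: leading byte 0xD8 = 11011000 → 2-byte char #3 = D8 B2.
Offset 10: leading byte 0xE2 = 11100010 → 3-byte char #4 = E2 82 A6.
Offset 13: leading byte 0xD5 = 11010101 → 2-byte char #5 = D5 B2.
Offset 15: leading byte 0xC5 = 11000101 → 2-byte char #6 = C5 A7.
Offset 17: leading byte 0xEA = 11101010 → 3-byte char #7 = EA BD 8C.
Leading byte 0xEA = 11101010 matches 1110xxxx → 3-byte sequence.
Byte 1: 0xEA = 11101010, payload 1010 (4 bits).
Byte 2: 0xBD = 10111101 (10xxxxxx ✓), payload 111101.
Byte 3: 0x8C = 10001100 (10xxxxxx ✓), payload 001100.
Concatenate: 1010111101001100 = 0xAF4C (16 bits → U+AF4C).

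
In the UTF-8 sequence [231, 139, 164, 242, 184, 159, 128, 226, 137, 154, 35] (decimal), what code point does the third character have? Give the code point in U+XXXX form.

Offset 0: leading byte 0xE7 = 11100111 → 3-byte char #1 = E7 8B A4.
Offset 3: leading byte 0xF2 = 11110010 → 4-byte char #2 = F2 B8 9F 80.
Offset 7: leading byte 0xE2 = 11100010 → 3-byte char #3 = E2 89 9A.
Leading byte 0xE2 = 11100010 matches 1110xxxx → 3-byte sequence.
Byte 1: 0xE2 = 11100010, payload 0010 (4 bits).
Byte 2: 0x89 = 10001001 (10xxxxxx ✓), payload 001001.
Byte 3: 0x9A = 10011010 (10xxxxxx ✓), payload 011010.
Concatenate: 0010001001011010 = 0x225A (16 bits → U+225A).

U+225A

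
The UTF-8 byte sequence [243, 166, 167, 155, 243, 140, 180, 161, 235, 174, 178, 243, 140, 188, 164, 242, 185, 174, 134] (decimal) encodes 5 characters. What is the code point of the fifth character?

Offset 0: leading byte 0xF3 = 11110011 → 4-byte char #1 = F3 A6 A7 9B.
Offset 4: leading byte 0xF3 = 11110011 → 4-byte char #2 = F3 8C B4 A1.
Offset 8: leading byte 0xEB = 11101011 → 3-byte char #3 = EB AE B2.
Offset 11: leading byte 0xF3 = 11110011 → 4-byte char #4 = F3 8C BC A4.
Offset 15: leading byte 0xF2 = 11110010 → 4-byte char #5 = F2 B9 AE 86.
Leading byte 0xF2 = 11110010 matches 11110xxx → 4-byte sequence.
Byte 1: 0xF2 = 11110010, payload 010 (3 bits).
Byte 2: 0xB9 = 10111001 (10xxxxxx ✓), payload 111001.
Byte 3: 0xAE = 10101110 (10xxxxxx ✓), payload 101110.
Byte 4: 0x86 = 10000110 (10xxxxxx ✓), payload 000110.
Concatenate: 010111001101110000110 = 0xB9B86 (21 bits → U+B9B86).

U+B9B86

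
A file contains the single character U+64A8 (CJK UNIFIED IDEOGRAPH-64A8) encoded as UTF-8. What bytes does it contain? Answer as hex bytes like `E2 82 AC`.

E6 92 A8

U+64A8 = 0x64A8 = 25768 decimal. In range U+0800–U+FFFF → 3-byte form: 1110xxxx 10xxxxxx 10xxxxxx.
Binary (16 bits): 0110010010101000.
Split 4+6+6: 0110 | 010010 | 101000.
Byte 1: 11100110 = 0xE6.
Byte 2: 10010010 = 0x92.
Byte 3: 10101000 = 0xA8.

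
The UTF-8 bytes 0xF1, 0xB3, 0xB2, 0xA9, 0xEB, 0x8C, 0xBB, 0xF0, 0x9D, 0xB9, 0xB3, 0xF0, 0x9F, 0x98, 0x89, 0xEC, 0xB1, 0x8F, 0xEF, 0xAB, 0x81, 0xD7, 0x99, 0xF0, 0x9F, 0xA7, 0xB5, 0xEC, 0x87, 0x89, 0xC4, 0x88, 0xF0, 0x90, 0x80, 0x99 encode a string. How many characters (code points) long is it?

Byte at offset 0: 0xF1 = 11110001 → 4-byte char (#1). Advance 4.
Byte at offset 4: 0xEB = 11101011 → 3-byte char (#2). Advance 3.
Byte at offset 7: 0xF0 = 11110000 → 4-byte char (#3). Advance 4.
Byte at offset 11: 0xF0 = 11110000 → 4-byte char (#4). Advance 4.
Byte at offset 15: 0xEC = 11101100 → 3-byte char (#5). Advance 3.
Byte at offset 18: 0xEF = 11101111 → 3-byte char (#6). Advance 3.
Byte at offset 21: 0xD7 = 11010111 → 2-byte char (#7). Advance 2.
Byte at offset 23: 0xF0 = 11110000 → 4-byte char (#8). Advance 4.
Byte at offset 27: 0xEC = 11101100 → 3-byte char (#9). Advance 3.
Byte at offset 30: 0xC4 = 11000100 → 2-byte char (#10). Advance 2.
Byte at offset 32: 0xF0 = 11110000 → 4-byte char (#11). Advance 4.
Reached end at offset 36 after 11 code points.

11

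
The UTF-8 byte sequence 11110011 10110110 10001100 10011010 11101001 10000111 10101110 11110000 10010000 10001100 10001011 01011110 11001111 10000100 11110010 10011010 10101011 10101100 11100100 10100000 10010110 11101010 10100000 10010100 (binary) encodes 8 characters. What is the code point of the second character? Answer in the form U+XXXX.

Offset 0: leading byte 0xF3 = 11110011 → 4-byte char #1 = F3 B6 8C 9A.
Offset 4: leading byte 0xE9 = 11101001 → 3-byte char #2 = E9 87 AE.
Leading byte 0xE9 = 11101001 matches 1110xxxx → 3-byte sequence.
Byte 1: 0xE9 = 11101001, payload 1001 (4 bits).
Byte 2: 0x87 = 10000111 (10xxxxxx ✓), payload 000111.
Byte 3: 0xAE = 10101110 (10xxxxxx ✓), payload 101110.
Concatenate: 1001000111101110 = 0x91EE (16 bits → U+91EE).

U+91EE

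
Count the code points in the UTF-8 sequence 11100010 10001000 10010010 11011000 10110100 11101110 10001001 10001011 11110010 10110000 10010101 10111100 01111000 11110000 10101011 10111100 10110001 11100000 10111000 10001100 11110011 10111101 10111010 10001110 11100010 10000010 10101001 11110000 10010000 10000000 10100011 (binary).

Byte at offset 0: 0xE2 = 11100010 → 3-byte char (#1). Advance 3.
Byte at offset 3: 0xD8 = 11011000 → 2-byte char (#2). Advance 2.
Byte at offset 5: 0xEE = 11101110 → 3-byte char (#3). Advance 3.
Byte at offset 8: 0xF2 = 11110010 → 4-byte char (#4). Advance 4.
Byte at offset 12: 0x78 = 01111000 → 1-byte char (#5). Advance 1.
Byte at offset 13: 0xF0 = 11110000 → 4-byte char (#6). Advance 4.
Byte at offset 17: 0xE0 = 11100000 → 3-byte char (#7). Advance 3.
Byte at offset 20: 0xF3 = 11110011 → 4-byte char (#8). Advance 4.
Byte at offset 24: 0xE2 = 11100010 → 3-byte char (#9). Advance 3.
Byte at offset 27: 0xF0 = 11110000 → 4-byte char (#10). Advance 4.
Reached end at offset 31 after 10 code points.

10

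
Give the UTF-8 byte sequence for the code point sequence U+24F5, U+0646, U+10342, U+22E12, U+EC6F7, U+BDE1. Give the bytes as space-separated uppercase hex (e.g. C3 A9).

U+24F5: 3-byte form → E2 93 B5.
U+0646: 2-byte form → D9 86.
U+10342: 4-byte form → F0 90 8D 82.
U+22E12: 4-byte form → F0 A2 B8 92.
U+EC6F7: 4-byte form → F3 AC 9B B7.
U+BDE1: 3-byte form → EB B7 A1.
Concatenated (20 bytes): E2 93 B5 D9 86 F0 90 8D 82 F0 A2 B8 92 F3 AC 9B B7 EB B7 A1.

E2 93 B5 D9 86 F0 90 8D 82 F0 A2 B8 92 F3 AC 9B B7 EB B7 A1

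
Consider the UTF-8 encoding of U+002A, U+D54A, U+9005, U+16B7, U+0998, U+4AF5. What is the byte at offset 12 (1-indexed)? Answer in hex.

0xA6

1-indexed offset 12 is 0-indexed offset 11.
U+002A → 1-byte form 2A at offsets 0–0.
U+D54A → 3-byte form ED 95 8A at offsets 1–3.
U+9005 → 3-byte form E9 80 85 at offsets 4–6.
U+16B7 → 3-byte form E1 9A B7 at offsets 7–9.
U+0998 → 3-byte form E0 A6 98 at offsets 10–12.
Offset 11 falls in char 5's range; it's byte 2 of E0 A6 98 = 0xA6.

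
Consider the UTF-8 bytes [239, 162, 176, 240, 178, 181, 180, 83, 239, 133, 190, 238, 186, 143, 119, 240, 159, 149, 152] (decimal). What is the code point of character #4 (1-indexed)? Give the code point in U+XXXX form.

U+F17E

Offset 0: leading byte 0xEF = 11101111 → 3-byte char #1 = EF A2 B0.
Offset 3: leading byte 0xF0 = 11110000 → 4-byte char #2 = F0 B2 B5 B4.
Offset 7: leading byte 0x53 = 01010011 → 1-byte char #3 = 53.
Offset 8: leading byte 0xEF = 11101111 → 3-byte char #4 = EF 85 BE.
Leading byte 0xEF = 11101111 matches 1110xxxx → 3-byte sequence.
Byte 1: 0xEF = 11101111, payload 1111 (4 bits).
Byte 2: 0x85 = 10000101 (10xxxxxx ✓), payload 000101.
Byte 3: 0xBE = 10111110 (10xxxxxx ✓), payload 111110.
Concatenate: 1111000101111110 = 0xF17E (16 bits → U+F17E).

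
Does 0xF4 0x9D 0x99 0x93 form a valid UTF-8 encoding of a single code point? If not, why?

invalid (encodes a value above U+10FFFF)

Leading byte 0xF4 = 11110100 → 4-byte form.
Payload = 0x11D653, which exceeds U+10FFFF, the maximum Unicode code point. (Leading bytes F5–FF, or F4 followed by ≥ 0x90, are invalid.)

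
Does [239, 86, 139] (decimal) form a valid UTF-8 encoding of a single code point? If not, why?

invalid (non-continuation byte where continuation expected)

Leading byte 0xEF = 11101111 → 3-byte form.
Byte 2 is 0x56 = 01010110, which is not 10xxxxxx — expected a continuation byte.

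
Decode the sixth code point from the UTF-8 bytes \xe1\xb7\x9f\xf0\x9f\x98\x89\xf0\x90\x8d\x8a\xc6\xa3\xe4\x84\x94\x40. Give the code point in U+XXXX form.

Offset 0: leading byte 0xE1 = 11100001 → 3-byte char #1 = E1 B7 9F.
Offset 3: leading byte 0xF0 = 11110000 → 4-byte char #2 = F0 9F 98 89.
Offset 7: leading byte 0xF0 = 11110000 → 4-byte char #3 = F0 90 8D 8A.
Offset 11: leading byte 0xC6 = 11000110 → 2-byte char #4 = C6 A3.
Offset 13: leading byte 0xE4 = 11100100 → 3-byte char #5 = E4 84 94.
Offset 16: leading byte 0x40 = 01000000 → 1-byte char #6 = 40.
Leading byte 0x40 = 01000000 matches 0xxxxxxx → 1-byte sequence.
Byte 1: 0x40 = 01000000, payload 1000000 (7 bits).
Concatenate: 1000000 = 0x40 (7 bits → U+0040).

U+0040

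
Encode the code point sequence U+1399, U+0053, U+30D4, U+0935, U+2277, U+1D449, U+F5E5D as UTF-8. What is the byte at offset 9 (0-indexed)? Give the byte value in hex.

0xB5

U+1399 → 3-byte form E1 8E 99 at offsets 0–2.
U+0053 → 1-byte form 53 at offsets 3–3.
U+30D4 → 3-byte form E3 83 94 at offsets 4–6.
U+0935 → 3-byte form E0 A4 B5 at offsets 7–9.
Offset 9 falls in char 4's range; it's byte 3 of E0 A4 B5 = 0xB5.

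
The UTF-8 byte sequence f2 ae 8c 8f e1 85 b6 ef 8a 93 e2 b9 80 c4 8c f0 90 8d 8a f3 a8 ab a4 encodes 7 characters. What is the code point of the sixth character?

U+1034A

Offset 0: leading byte 0xF2 = 11110010 → 4-byte char #1 = F2 AE 8C 8F.
Offset 4: leading byte 0xE1 = 11100001 → 3-byte char #2 = E1 85 B6.
Offset 7: leading byte 0xEF = 11101111 → 3-byte char #3 = EF 8A 93.
Offset 10: leading byte 0xE2 = 11100010 → 3-byte char #4 = E2 B9 80.
Offset 13: leading byte 0xC4 = 11000100 → 2-byte char #5 = C4 8C.
Offset 15: leading byte 0xF0 = 11110000 → 4-byte char #6 = F0 90 8D 8A.
Leading byte 0xF0 = 11110000 matches 11110xxx → 4-byte sequence.
Byte 1: 0xF0 = 11110000, payload 000 (3 bits).
Byte 2: 0x90 = 10010000 (10xxxxxx ✓), payload 010000.
Byte 3: 0x8D = 10001101 (10xxxxxx ✓), payload 001101.
Byte 4: 0x8A = 10001010 (10xxxxxx ✓), payload 001010.
Concatenate: 000010000001101001010 = 0x1034A (21 bits → U+1034A).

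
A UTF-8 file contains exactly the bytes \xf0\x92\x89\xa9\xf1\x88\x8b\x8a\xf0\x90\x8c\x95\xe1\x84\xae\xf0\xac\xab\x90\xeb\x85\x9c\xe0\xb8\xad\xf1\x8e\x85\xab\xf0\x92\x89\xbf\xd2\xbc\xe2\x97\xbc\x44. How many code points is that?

12

Byte at offset 0: 0xF0 = 11110000 → 4-byte char (#1). Advance 4.
Byte at offset 4: 0xF1 = 11110001 → 4-byte char (#2). Advance 4.
Byte at offset 8: 0xF0 = 11110000 → 4-byte char (#3). Advance 4.
Byte at offset 12: 0xE1 = 11100001 → 3-byte char (#4). Advance 3.
Byte at offset 15: 0xF0 = 11110000 → 4-byte char (#5). Advance 4.
Byte at offset 19: 0xEB = 11101011 → 3-byte char (#6). Advance 3.
Byte at offset 22: 0xE0 = 11100000 → 3-byte char (#7). Advance 3.
Byte at offset 25: 0xF1 = 11110001 → 4-byte char (#8). Advance 4.
Byte at offset 29: 0xF0 = 11110000 → 4-byte char (#9). Advance 4.
Byte at offset 33: 0xD2 = 11010010 → 2-byte char (#10). Advance 2.
Byte at offset 35: 0xE2 = 11100010 → 3-byte char (#11). Advance 3.
Byte at offset 38: 0x44 = 01000100 → 1-byte char (#12). Advance 1.
Reached end at offset 39 after 12 code points.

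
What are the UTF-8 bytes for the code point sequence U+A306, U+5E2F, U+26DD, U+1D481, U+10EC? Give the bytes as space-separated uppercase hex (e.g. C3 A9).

U+A306: 3-byte form → EA 8C 86.
U+5E2F: 3-byte form → E5 B8 AF.
U+26DD: 3-byte form → E2 9B 9D.
U+1D481: 4-byte form → F0 9D 92 81.
U+10EC: 3-byte form → E1 83 AC.
Concatenated (16 bytes): EA 8C 86 E5 B8 AF E2 9B 9D F0 9D 92 81 E1 83 AC.

EA 8C 86 E5 B8 AF E2 9B 9D F0 9D 92 81 E1 83 AC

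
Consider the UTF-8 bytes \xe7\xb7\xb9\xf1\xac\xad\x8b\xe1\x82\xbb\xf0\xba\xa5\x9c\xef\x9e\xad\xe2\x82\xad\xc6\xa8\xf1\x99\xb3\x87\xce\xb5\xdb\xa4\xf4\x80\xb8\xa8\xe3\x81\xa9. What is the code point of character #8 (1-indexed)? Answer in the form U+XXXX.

Offset 0: leading byte 0xE7 = 11100111 → 3-byte char #1 = E7 B7 B9.
Offset 3: leading byte 0xF1 = 11110001 → 4-byte char #2 = F1 AC AD 8B.
Offset 7: leading byte 0xE1 = 11100001 → 3-byte char #3 = E1 82 BB.
Offset 10: leading byte 0xF0 = 11110000 → 4-byte char #4 = F0 BA A5 9C.
Offset 14: leading byte 0xEF = 11101111 → 3-byte char #5 = EF 9E AD.
Offset 17: leading byte 0xE2 = 11100010 → 3-byte char #6 = E2 82 AD.
Offset 20: leading byte 0xC6 = 11000110 → 2-byte char #7 = C6 A8.
Offset 22: leading byte 0xF1 = 11110001 → 4-byte char #8 = F1 99 B3 87.
Leading byte 0xF1 = 11110001 matches 11110xxx → 4-byte sequence.
Byte 1: 0xF1 = 11110001, payload 001 (3 bits).
Byte 2: 0x99 = 10011001 (10xxxxxx ✓), payload 011001.
Byte 3: 0xB3 = 10110011 (10xxxxxx ✓), payload 110011.
Byte 4: 0x87 = 10000111 (10xxxxxx ✓), payload 000111.
Concatenate: 001011001110011000111 = 0x59CC7 (21 bits → U+59CC7).

U+59CC7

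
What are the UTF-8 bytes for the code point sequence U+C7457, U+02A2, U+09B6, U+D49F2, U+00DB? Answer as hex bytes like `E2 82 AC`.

F3 87 91 97 CA A2 E0 A6 B6 F3 94 A7 B2 C3 9B

U+C7457: 4-byte form → F3 87 91 97.
U+02A2: 2-byte form → CA A2.
U+09B6: 3-byte form → E0 A6 B6.
U+D49F2: 4-byte form → F3 94 A7 B2.
U+00DB: 2-byte form → C3 9B.
Concatenated (15 bytes): F3 87 91 97 CA A2 E0 A6 B6 F3 94 A7 B2 C3 9B.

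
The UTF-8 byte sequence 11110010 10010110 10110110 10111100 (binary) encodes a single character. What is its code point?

U+96DBC

Leading byte 0xF2 = 11110010 matches 11110xxx → 4-byte sequence.
Byte 1: 0xF2 = 11110010, payload 010 (3 bits).
Byte 2: 0x96 = 10010110 (10xxxxxx ✓), payload 010110.
Byte 3: 0xB6 = 10110110 (10xxxxxx ✓), payload 110110.
Byte 4: 0xBC = 10111100 (10xxxxxx ✓), payload 111100.
Concatenate: 010010110110110111100 = 0x96DBC (21 bits → U+96DBC).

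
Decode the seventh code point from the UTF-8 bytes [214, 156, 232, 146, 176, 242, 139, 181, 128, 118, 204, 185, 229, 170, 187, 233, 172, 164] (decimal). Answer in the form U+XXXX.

U+9B24

Offset 0: leading byte 0xD6 = 11010110 → 2-byte char #1 = D6 9C.
Offset 2: leading byte 0xE8 = 11101000 → 3-byte char #2 = E8 92 B0.
Offset 5: leading byte 0xF2 = 11110010 → 4-byte char #3 = F2 8B B5 80.
Offset 9: leading byte 0x76 = 01110110 → 1-byte char #4 = 76.
Offset 10: leading byte 0xCC = 11001100 → 2-byte char #5 = CC B9.
Offset 12: leading byte 0xE5 = 11100101 → 3-byte char #6 = E5 AA BB.
Offset 15: leading byte 0xE9 = 11101001 → 3-byte char #7 = E9 AC A4.
Leading byte 0xE9 = 11101001 matches 1110xxxx → 3-byte sequence.
Byte 1: 0xE9 = 11101001, payload 1001 (4 bits).
Byte 2: 0xAC = 10101100 (10xxxxxx ✓), payload 101100.
Byte 3: 0xA4 = 10100100 (10xxxxxx ✓), payload 100100.
Concatenate: 1001101100100100 = 0x9B24 (16 bits → U+9B24).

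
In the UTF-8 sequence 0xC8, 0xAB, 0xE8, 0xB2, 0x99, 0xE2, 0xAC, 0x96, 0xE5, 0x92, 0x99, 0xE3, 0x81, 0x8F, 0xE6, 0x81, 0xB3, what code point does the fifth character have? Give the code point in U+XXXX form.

U+304F

Offset 0: leading byte 0xC8 = 11001000 → 2-byte char #1 = C8 AB.
Offset 2: leading byte 0xE8 = 11101000 → 3-byte char #2 = E8 B2 99.
Offset 5: leading byte 0xE2 = 11100010 → 3-byte char #3 = E2 AC 96.
Offset 8: leading byte 0xE5 = 11100101 → 3-byte char #4 = E5 92 99.
Offset 11: leading byte 0xE3 = 11100011 → 3-byte char #5 = E3 81 8F.
Leading byte 0xE3 = 11100011 matches 1110xxxx → 3-byte sequence.
Byte 1: 0xE3 = 11100011, payload 0011 (4 bits).
Byte 2: 0x81 = 10000001 (10xxxxxx ✓), payload 000001.
Byte 3: 0x8F = 10001111 (10xxxxxx ✓), payload 001111.
Concatenate: 0011000001001111 = 0x304F (16 bits → U+304F).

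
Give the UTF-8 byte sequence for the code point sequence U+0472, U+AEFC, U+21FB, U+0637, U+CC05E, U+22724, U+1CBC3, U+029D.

U+0472: 2-byte form → D1 B2.
U+AEFC: 3-byte form → EA BB BC.
U+21FB: 3-byte form → E2 87 BB.
U+0637: 2-byte form → D8 B7.
U+CC05E: 4-byte form → F3 8C 81 9E.
U+22724: 4-byte form → F0 A2 9C A4.
U+1CBC3: 4-byte form → F0 9C AF 83.
U+029D: 2-byte form → CA 9D.
Concatenated (24 bytes): D1 B2 EA BB BC E2 87 BB D8 B7 F3 8C 81 9E F0 A2 9C A4 F0 9C AF 83 CA 9D.

D1 B2 EA BB BC E2 87 BB D8 B7 F3 8C 81 9E F0 A2 9C A4 F0 9C AF 83 CA 9D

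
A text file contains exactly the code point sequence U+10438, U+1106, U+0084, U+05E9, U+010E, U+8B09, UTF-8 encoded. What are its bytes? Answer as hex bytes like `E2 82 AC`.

U+10438: 4-byte form → F0 90 90 B8.
U+1106: 3-byte form → E1 84 86.
U+0084: 2-byte form → C2 84.
U+05E9: 2-byte form → D7 A9.
U+010E: 2-byte form → C4 8E.
U+8B09: 3-byte form → E8 AC 89.
Concatenated (16 bytes): F0 90 90 B8 E1 84 86 C2 84 D7 A9 C4 8E E8 AC 89.

F0 90 90 B8 E1 84 86 C2 84 D7 A9 C4 8E E8 AC 89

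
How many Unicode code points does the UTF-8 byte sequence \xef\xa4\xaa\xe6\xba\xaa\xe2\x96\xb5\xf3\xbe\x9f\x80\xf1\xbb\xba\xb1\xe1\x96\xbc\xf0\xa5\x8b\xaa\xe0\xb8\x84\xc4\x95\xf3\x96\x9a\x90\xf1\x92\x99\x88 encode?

11

Byte at offset 0: 0xEF = 11101111 → 3-byte char (#1). Advance 3.
Byte at offset 3: 0xE6 = 11100110 → 3-byte char (#2). Advance 3.
Byte at offset 6: 0xE2 = 11100010 → 3-byte char (#3). Advance 3.
Byte at offset 9: 0xF3 = 11110011 → 4-byte char (#4). Advance 4.
Byte at offset 13: 0xF1 = 11110001 → 4-byte char (#5). Advance 4.
Byte at offset 17: 0xE1 = 11100001 → 3-byte char (#6). Advance 3.
Byte at offset 20: 0xF0 = 11110000 → 4-byte char (#7). Advance 4.
Byte at offset 24: 0xE0 = 11100000 → 3-byte char (#8). Advance 3.
Byte at offset 27: 0xC4 = 11000100 → 2-byte char (#9). Advance 2.
Byte at offset 29: 0xF3 = 11110011 → 4-byte char (#10). Advance 4.
Byte at offset 33: 0xF1 = 11110001 → 4-byte char (#11). Advance 4.
Reached end at offset 37 after 11 code points.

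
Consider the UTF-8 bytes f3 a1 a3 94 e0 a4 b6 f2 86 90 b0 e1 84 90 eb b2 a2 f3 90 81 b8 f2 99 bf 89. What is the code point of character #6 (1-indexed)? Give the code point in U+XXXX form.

U+D0078

Offset 0: leading byte 0xF3 = 11110011 → 4-byte char #1 = F3 A1 A3 94.
Offset 4: leading byte 0xE0 = 11100000 → 3-byte char #2 = E0 A4 B6.
Offset 7: leading byte 0xF2 = 11110010 → 4-byte char #3 = F2 86 90 B0.
Offset 11: leading byte 0xE1 = 11100001 → 3-byte char #4 = E1 84 90.
Offset 14: leading byte 0xEB = 11101011 → 3-byte char #5 = EB B2 A2.
Offset 17: leading byte 0xF3 = 11110011 → 4-byte char #6 = F3 90 81 B8.
Leading byte 0xF3 = 11110011 matches 11110xxx → 4-byte sequence.
Byte 1: 0xF3 = 11110011, payload 011 (3 bits).
Byte 2: 0x90 = 10010000 (10xxxxxx ✓), payload 010000.
Byte 3: 0x81 = 10000001 (10xxxxxx ✓), payload 000001.
Byte 4: 0xB8 = 10111000 (10xxxxxx ✓), payload 111000.
Concatenate: 011010000000001111000 = 0xD0078 (21 bits → U+D0078).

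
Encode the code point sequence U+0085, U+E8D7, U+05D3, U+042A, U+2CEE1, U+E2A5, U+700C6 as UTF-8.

C2 85 EE A3 97 D7 93 D0 AA F0 AC BB A1 EE 8A A5 F1 B0 83 86

U+0085: 2-byte form → C2 85.
U+E8D7: 3-byte form → EE A3 97.
U+05D3: 2-byte form → D7 93.
U+042A: 2-byte form → D0 AA.
U+2CEE1: 4-byte form → F0 AC BB A1.
U+E2A5: 3-byte form → EE 8A A5.
U+700C6: 4-byte form → F1 B0 83 86.
Concatenated (20 bytes): C2 85 EE A3 97 D7 93 D0 AA F0 AC BB A1 EE 8A A5 F1 B0 83 86.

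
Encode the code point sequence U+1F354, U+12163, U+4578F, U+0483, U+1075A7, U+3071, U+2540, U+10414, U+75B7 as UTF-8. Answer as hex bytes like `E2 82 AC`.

U+1F354: 4-byte form → F0 9F 8D 94.
U+12163: 4-byte form → F0 92 85 A3.
U+4578F: 4-byte form → F1 85 9E 8F.
U+0483: 2-byte form → D2 83.
U+1075A7: 4-byte form → F4 87 96 A7.
U+3071: 3-byte form → E3 81 B1.
U+2540: 3-byte form → E2 95 80.
U+10414: 4-byte form → F0 90 90 94.
U+75B7: 3-byte form → E7 96 B7.
Concatenated (31 bytes): F0 9F 8D 94 F0 92 85 A3 F1 85 9E 8F D2 83 F4 87 96 A7 E3 81 B1 E2 95 80 F0 90 90 94 E7 96 B7.

F0 9F 8D 94 F0 92 85 A3 F1 85 9E 8F D2 83 F4 87 96 A7 E3 81 B1 E2 95 80 F0 90 90 94 E7 96 B7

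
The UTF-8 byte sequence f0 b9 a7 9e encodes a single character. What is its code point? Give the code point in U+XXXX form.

U+399DE

Leading byte 0xF0 = 11110000 matches 11110xxx → 4-byte sequence.
Byte 1: 0xF0 = 11110000, payload 000 (3 bits).
Byte 2: 0xB9 = 10111001 (10xxxxxx ✓), payload 111001.
Byte 3: 0xA7 = 10100111 (10xxxxxx ✓), payload 100111.
Byte 4: 0x9E = 10011110 (10xxxxxx ✓), payload 011110.
Concatenate: 000111001100111011110 = 0x399DE (21 bits → U+399DE).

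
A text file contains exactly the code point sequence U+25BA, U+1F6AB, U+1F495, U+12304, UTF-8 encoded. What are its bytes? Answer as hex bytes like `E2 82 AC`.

E2 96 BA F0 9F 9A AB F0 9F 92 95 F0 92 8C 84

U+25BA: 3-byte form → E2 96 BA.
U+1F6AB: 4-byte form → F0 9F 9A AB.
U+1F495: 4-byte form → F0 9F 92 95.
U+12304: 4-byte form → F0 92 8C 84.
Concatenated (15 bytes): E2 96 BA F0 9F 9A AB F0 9F 92 95 F0 92 8C 84.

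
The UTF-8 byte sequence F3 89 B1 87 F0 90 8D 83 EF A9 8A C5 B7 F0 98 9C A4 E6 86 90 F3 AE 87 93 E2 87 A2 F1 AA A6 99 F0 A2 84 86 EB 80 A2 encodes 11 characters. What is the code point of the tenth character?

Offset 0: leading byte 0xF3 = 11110011 → 4-byte char #1 = F3 89 B1 87.
Offset 4: leading byte 0xF0 = 11110000 → 4-byte char #2 = F0 90 8D 83.
Offset 8: leading byte 0xEF = 11101111 → 3-byte char #3 = EF A9 8A.
Offset 11: leading byte 0xC5 = 11000101 → 2-byte char #4 = C5 B7.
Offset 13: leading byte 0xF0 = 11110000 → 4-byte char #5 = F0 98 9C A4.
Offset 17: leading byte 0xE6 = 11100110 → 3-byte char #6 = E6 86 90.
Offset 20: leading byte 0xF3 = 11110011 → 4-byte char #7 = F3 AE 87 93.
Offset 24: leading byte 0xE2 = 11100010 → 3-byte char #8 = E2 87 A2.
Offset 27: leading byte 0xF1 = 11110001 → 4-byte char #9 = F1 AA A6 99.
Offset 31: leading byte 0xF0 = 11110000 → 4-byte char #10 = F0 A2 84 86.
Leading byte 0xF0 = 11110000 matches 11110xxx → 4-byte sequence.
Byte 1: 0xF0 = 11110000, payload 000 (3 bits).
Byte 2: 0xA2 = 10100010 (10xxxxxx ✓), payload 100010.
Byte 3: 0x84 = 10000100 (10xxxxxx ✓), payload 000100.
Byte 4: 0x86 = 10000110 (10xxxxxx ✓), payload 000110.
Concatenate: 000100010000100000110 = 0x22106 (21 bits → U+22106).

U+22106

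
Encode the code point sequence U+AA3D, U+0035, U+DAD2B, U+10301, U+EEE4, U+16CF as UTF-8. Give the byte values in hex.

EA A8 BD 35 F3 9A B4 AB F0 90 8C 81 EE BB A4 E1 9B 8F

U+AA3D: 3-byte form → EA A8 BD.
U+0035: 1-byte form → 35.
U+DAD2B: 4-byte form → F3 9A B4 AB.
U+10301: 4-byte form → F0 90 8C 81.
U+EEE4: 3-byte form → EE BB A4.
U+16CF: 3-byte form → E1 9B 8F.
Concatenated (18 bytes): EA A8 BD 35 F3 9A B4 AB F0 90 8C 81 EE BB A4 E1 9B 8F.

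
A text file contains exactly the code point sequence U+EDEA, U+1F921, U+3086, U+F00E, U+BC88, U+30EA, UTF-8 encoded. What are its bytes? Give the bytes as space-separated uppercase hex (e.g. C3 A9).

U+EDEA: 3-byte form → EE B7 AA.
U+1F921: 4-byte form → F0 9F A4 A1.
U+3086: 3-byte form → E3 82 86.
U+F00E: 3-byte form → EF 80 8E.
U+BC88: 3-byte form → EB B2 88.
U+30EA: 3-byte form → E3 83 AA.
Concatenated (19 bytes): EE B7 AA F0 9F A4 A1 E3 82 86 EF 80 8E EB B2 88 E3 83 AA.

EE B7 AA F0 9F A4 A1 E3 82 86 EF 80 8E EB B2 88 E3 83 AA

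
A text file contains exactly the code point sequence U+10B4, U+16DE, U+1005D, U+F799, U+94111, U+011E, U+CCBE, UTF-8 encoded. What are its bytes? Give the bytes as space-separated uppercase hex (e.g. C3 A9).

U+10B4: 3-byte form → E1 82 B4.
U+16DE: 3-byte form → E1 9B 9E.
U+1005D: 4-byte form → F0 90 81 9D.
U+F799: 3-byte form → EF 9E 99.
U+94111: 4-byte form → F2 94 84 91.
U+011E: 2-byte form → C4 9E.
U+CCBE: 3-byte form → EC B2 BE.
Concatenated (22 bytes): E1 82 B4 E1 9B 9E F0 90 81 9D EF 9E 99 F2 94 84 91 C4 9E EC B2 BE.

E1 82 B4 E1 9B 9E F0 90 81 9D EF 9E 99 F2 94 84 91 C4 9E EC B2 BE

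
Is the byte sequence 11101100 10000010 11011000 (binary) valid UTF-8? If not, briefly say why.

Leading byte 0xEC = 11101100 → 3-byte form.
Byte 3 is 0xD8 = 11011000, which is not 10xxxxxx — expected a continuation byte.

invalid (non-continuation byte where continuation expected)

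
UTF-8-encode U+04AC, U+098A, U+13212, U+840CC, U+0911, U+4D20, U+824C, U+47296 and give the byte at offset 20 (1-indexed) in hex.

1-indexed offset 20 is 0-indexed offset 19.
U+04AC → 2-byte form D2 AC at offsets 0–1.
U+098A → 3-byte form E0 A6 8A at offsets 2–4.
U+13212 → 4-byte form F0 93 88 92 at offsets 5–8.
U+840CC → 4-byte form F2 84 83 8C at offsets 9–12.
U+0911 → 3-byte form E0 A4 91 at offsets 13–15.
U+4D20 → 3-byte form E4 B4 A0 at offsets 16–18.
U+824C → 3-byte form E8 89 8C at offsets 19–21.
Offset 19 falls in char 7's range; it's byte 1 of E8 89 8C = 0xE8.

0xE8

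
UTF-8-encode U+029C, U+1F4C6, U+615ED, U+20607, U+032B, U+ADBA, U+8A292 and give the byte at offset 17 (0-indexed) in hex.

U+029C → 2-byte form CA 9C at offsets 0–1.
U+1F4C6 → 4-byte form F0 9F 93 86 at offsets 2–5.
U+615ED → 4-byte form F1 A1 97 AD at offsets 6–9.
U+20607 → 4-byte form F0 A0 98 87 at offsets 10–13.
U+032B → 2-byte form CC AB at offsets 14–15.
U+ADBA → 3-byte form EA B6 BA at offsets 16–18.
Offset 17 falls in char 6's range; it's byte 2 of EA B6 BA = 0xB6.

0xB6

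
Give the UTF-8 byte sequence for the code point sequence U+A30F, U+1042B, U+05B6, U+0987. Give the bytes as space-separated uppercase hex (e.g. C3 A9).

U+A30F: 3-byte form → EA 8C 8F.
U+1042B: 4-byte form → F0 90 90 AB.
U+05B6: 2-byte form → D6 B6.
U+0987: 3-byte form → E0 A6 87.
Concatenated (12 bytes): EA 8C 8F F0 90 90 AB D6 B6 E0 A6 87.

EA 8C 8F F0 90 90 AB D6 B6 E0 A6 87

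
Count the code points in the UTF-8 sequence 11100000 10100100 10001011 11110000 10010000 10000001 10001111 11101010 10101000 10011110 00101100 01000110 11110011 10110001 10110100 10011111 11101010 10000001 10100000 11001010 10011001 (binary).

8

Byte at offset 0: 0xE0 = 11100000 → 3-byte char (#1). Advance 3.
Byte at offset 3: 0xF0 = 11110000 → 4-byte char (#2). Advance 4.
Byte at offset 7: 0xEA = 11101010 → 3-byte char (#3). Advance 3.
Byte at offset 10: 0x2C = 00101100 → 1-byte char (#4). Advance 1.
Byte at offset 11: 0x46 = 01000110 → 1-byte char (#5). Advance 1.
Byte at offset 12: 0xF3 = 11110011 → 4-byte char (#6). Advance 4.
Byte at offset 16: 0xEA = 11101010 → 3-byte char (#7). Advance 3.
Byte at offset 19: 0xCA = 11001010 → 2-byte char (#8). Advance 2.
Reached end at offset 21 after 8 code points.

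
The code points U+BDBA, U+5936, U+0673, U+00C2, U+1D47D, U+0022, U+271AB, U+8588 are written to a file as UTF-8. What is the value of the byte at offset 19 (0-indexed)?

U+BDBA → 3-byte form EB B6 BA at offsets 0–2.
U+5936 → 3-byte form E5 A4 B6 at offsets 3–5.
U+0673 → 2-byte form D9 B3 at offsets 6–7.
U+00C2 → 2-byte form C3 82 at offsets 8–9.
U+1D47D → 4-byte form F0 9D 91 BD at offsets 10–13.
U+0022 → 1-byte form 22 at offsets 14–14.
U+271AB → 4-byte form F0 A7 86 AB at offsets 15–18.
U+8588 → 3-byte form E8 96 88 at offsets 19–21.
Offset 19 falls in char 8's range; it's byte 1 of E8 96 88 = 0xE8.

0xE8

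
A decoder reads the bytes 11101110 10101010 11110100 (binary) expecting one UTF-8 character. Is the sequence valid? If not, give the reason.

Leading byte 0xEE = 11101110 → 3-byte form.
Byte 3 is 0xF4 = 11110100, which is not 10xxxxxx — expected a continuation byte.

invalid (non-continuation byte where continuation expected)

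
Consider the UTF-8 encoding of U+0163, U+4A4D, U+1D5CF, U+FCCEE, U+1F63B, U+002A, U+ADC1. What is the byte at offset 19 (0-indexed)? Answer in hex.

0xB7

U+0163 → 2-byte form C5 A3 at offsets 0–1.
U+4A4D → 3-byte form E4 A9 8D at offsets 2–4.
U+1D5CF → 4-byte form F0 9D 97 8F at offsets 5–8.
U+FCCEE → 4-byte form F3 BC B3 AE at offsets 9–12.
U+1F63B → 4-byte form F0 9F 98 BB at offsets 13–16.
U+002A → 1-byte form 2A at offsets 17–17.
U+ADC1 → 3-byte form EA B7 81 at offsets 18–20.
Offset 19 falls in char 7's range; it's byte 2 of EA B7 81 = 0xB7.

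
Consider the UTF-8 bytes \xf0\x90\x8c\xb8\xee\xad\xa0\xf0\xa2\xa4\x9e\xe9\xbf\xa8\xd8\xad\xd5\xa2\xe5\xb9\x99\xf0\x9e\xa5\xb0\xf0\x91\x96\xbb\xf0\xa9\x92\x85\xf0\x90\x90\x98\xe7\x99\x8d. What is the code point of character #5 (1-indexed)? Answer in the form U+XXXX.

Offset 0: leading byte 0xF0 = 11110000 → 4-byte char #1 = F0 90 8C B8.
Offset 4: leading byte 0xEE = 11101110 → 3-byte char #2 = EE AD A0.
Offset 7: leading byte 0xF0 = 11110000 → 4-byte char #3 = F0 A2 A4 9E.
Offset 11: leading byte 0xE9 = 11101001 → 3-byte char #4 = E9 BF A8.
Offset 14: leading byte 0xD8 = 11011000 → 2-byte char #5 = D8 AD.
Leading byte 0xD8 = 11011000 matches 110xxxxx → 2-byte sequence.
Byte 1: 0xD8 = 11011000, payload 11000 (5 bits).
Byte 2: 0xAD = 10101101 (10xxxxxx ✓), payload 101101.
Concatenate: 11000101101 = 0x62D (11 bits → U+062D).

U+062D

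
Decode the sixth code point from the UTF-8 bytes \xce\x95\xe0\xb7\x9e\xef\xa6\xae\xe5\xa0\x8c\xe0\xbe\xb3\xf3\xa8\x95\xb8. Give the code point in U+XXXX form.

U+E8578

Offset 0: leading byte 0xCE = 11001110 → 2-byte char #1 = CE 95.
Offset 2: leading byte 0xE0 = 11100000 → 3-byte char #2 = E0 B7 9E.
Offset 5: leading byte 0xEF = 11101111 → 3-byte char #3 = EF A6 AE.
Offset 8: leading byte 0xE5 = 11100101 → 3-byte char #4 = E5 A0 8C.
Offset 11: leading byte 0xE0 = 11100000 → 3-byte char #5 = E0 BE B3.
Offset 14: leading byte 0xF3 = 11110011 → 4-byte char #6 = F3 A8 95 B8.
Leading byte 0xF3 = 11110011 matches 11110xxx → 4-byte sequence.
Byte 1: 0xF3 = 11110011, payload 011 (3 bits).
Byte 2: 0xA8 = 10101000 (10xxxxxx ✓), payload 101000.
Byte 3: 0x95 = 10010101 (10xxxxxx ✓), payload 010101.
Byte 4: 0xB8 = 10111000 (10xxxxxx ✓), payload 111000.
Concatenate: 011101000010101111000 = 0xE8578 (21 bits → U+E8578).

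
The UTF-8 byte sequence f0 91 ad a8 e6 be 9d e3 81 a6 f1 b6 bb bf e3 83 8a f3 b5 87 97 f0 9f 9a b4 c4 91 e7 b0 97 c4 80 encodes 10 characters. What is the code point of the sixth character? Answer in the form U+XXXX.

Offset 0: leading byte 0xF0 = 11110000 → 4-byte char #1 = F0 91 AD A8.
Offset 4: leading byte 0xE6 = 11100110 → 3-byte char #2 = E6 BE 9D.
Offset 7: leading byte 0xE3 = 11100011 → 3-byte char #3 = E3 81 A6.
Offset 10: leading byte 0xF1 = 11110001 → 4-byte char #4 = F1 B6 BB BF.
Offset 14: leading byte 0xE3 = 11100011 → 3-byte char #5 = E3 83 8A.
Offset 17: leading byte 0xF3 = 11110011 → 4-byte char #6 = F3 B5 87 97.
Leading byte 0xF3 = 11110011 matches 11110xxx → 4-byte sequence.
Byte 1: 0xF3 = 11110011, payload 011 (3 bits).
Byte 2: 0xB5 = 10110101 (10xxxxxx ✓), payload 110101.
Byte 3: 0x87 = 10000111 (10xxxxxx ✓), payload 000111.
Byte 4: 0x97 = 10010111 (10xxxxxx ✓), payload 010111.
Concatenate: 011110101000111010111 = 0xF51D7 (21 bits → U+F51D7).

U+F51D7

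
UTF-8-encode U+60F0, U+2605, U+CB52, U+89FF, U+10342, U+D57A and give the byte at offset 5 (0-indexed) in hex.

0x85

U+60F0 → 3-byte form E6 83 B0 at offsets 0–2.
U+2605 → 3-byte form E2 98 85 at offsets 3–5.
Offset 5 falls in char 2's range; it's byte 3 of E2 98 85 = 0x85.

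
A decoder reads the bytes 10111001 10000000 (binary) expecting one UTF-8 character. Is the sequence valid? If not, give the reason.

Byte 0xB9 = 10111001 has the form 10xxxxxx — a continuation byte — but there is no preceding leading byte.

invalid (continuation byte with no leading byte)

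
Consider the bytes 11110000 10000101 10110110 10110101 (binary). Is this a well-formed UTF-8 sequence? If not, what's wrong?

Leading byte 0xF0 = 11110000 → 4-byte form.
Continuation bytes all match 10xxxxxx. Payload decodes to 0x5DB5.
But 0x5DB5 < 0x10000, the minimum for a 4-byte sequence — this is an overlong encoding.

invalid (overlong encoding)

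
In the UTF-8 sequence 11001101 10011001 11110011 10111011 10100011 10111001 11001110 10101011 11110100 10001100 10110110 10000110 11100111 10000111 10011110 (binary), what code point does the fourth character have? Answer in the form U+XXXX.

Offset 0: leading byte 0xCD = 11001101 → 2-byte char #1 = CD 99.
Offset 2: leading byte 0xF3 = 11110011 → 4-byte char #2 = F3 BB A3 B9.
Offset 6: leading byte 0xCE = 11001110 → 2-byte char #3 = CE AB.
Offset 8: leading byte 0xF4 = 11110100 → 4-byte char #4 = F4 8C B6 86.
Leading byte 0xF4 = 11110100 matches 11110xxx → 4-byte sequence.
Byte 1: 0xF4 = 11110100, payload 100 (3 bits).
Byte 2: 0x8C = 10001100 (10xxxxxx ✓), payload 001100.
Byte 3: 0xB6 = 10110110 (10xxxxxx ✓), payload 110110.
Byte 4: 0x86 = 10000110 (10xxxxxx ✓), payload 000110.
Concatenate: 100001100110110000110 = 0x10CD86 (21 bits → U+10CD86).

U+10CD86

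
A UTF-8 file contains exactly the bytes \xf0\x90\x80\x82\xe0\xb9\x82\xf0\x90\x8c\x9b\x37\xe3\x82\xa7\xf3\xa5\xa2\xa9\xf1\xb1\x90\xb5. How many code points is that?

7

Byte at offset 0: 0xF0 = 11110000 → 4-byte char (#1). Advance 4.
Byte at offset 4: 0xE0 = 11100000 → 3-byte char (#2). Advance 3.
Byte at offset 7: 0xF0 = 11110000 → 4-byte char (#3). Advance 4.
Byte at offset 11: 0x37 = 00110111 → 1-byte char (#4). Advance 1.
Byte at offset 12: 0xE3 = 11100011 → 3-byte char (#5). Advance 3.
Byte at offset 15: 0xF3 = 11110011 → 4-byte char (#6). Advance 4.
Byte at offset 19: 0xF1 = 11110001 → 4-byte char (#7). Advance 4.
Reached end at offset 23 after 7 code points.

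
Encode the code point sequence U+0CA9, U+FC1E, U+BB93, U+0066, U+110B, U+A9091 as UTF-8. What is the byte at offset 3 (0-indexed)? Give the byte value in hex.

0xEF

U+0CA9 → 3-byte form E0 B2 A9 at offsets 0–2.
U+FC1E → 3-byte form EF B0 9E at offsets 3–5.
Offset 3 falls in char 2's range; it's byte 1 of EF B0 9E = 0xEF.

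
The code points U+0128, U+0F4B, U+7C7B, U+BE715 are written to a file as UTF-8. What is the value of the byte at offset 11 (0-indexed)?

U+0128 → 2-byte form C4 A8 at offsets 0–1.
U+0F4B → 3-byte form E0 BD 8B at offsets 2–4.
U+7C7B → 3-byte form E7 B1 BB at offsets 5–7.
U+BE715 → 4-byte form F2 BE 9C 95 at offsets 8–11.
Offset 11 falls in char 4's range; it's byte 4 of F2 BE 9C 95 = 0x95.

0x95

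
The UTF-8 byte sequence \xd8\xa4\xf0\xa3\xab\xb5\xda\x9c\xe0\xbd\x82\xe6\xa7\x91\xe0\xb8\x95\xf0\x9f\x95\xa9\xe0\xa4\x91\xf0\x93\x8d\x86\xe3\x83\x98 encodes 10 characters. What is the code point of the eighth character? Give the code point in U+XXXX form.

Offset 0: leading byte 0xD8 = 11011000 → 2-byte char #1 = D8 A4.
Offset 2: leading byte 0xF0 = 11110000 → 4-byte char #2 = F0 A3 AB B5.
Offset 6: leading byte 0xDA = 11011010 → 2-byte char #3 = DA 9C.
Offset 8: leading byte 0xE0 = 11100000 → 3-byte char #4 = E0 BD 82.
Offset 11: leading byte 0xE6 = 11100110 → 3-byte char #5 = E6 A7 91.
Offset 14: leading byte 0xE0 = 11100000 → 3-byte char #6 = E0 B8 95.
Offset 17: leading byte 0xF0 = 11110000 → 4-byte char #7 = F0 9F 95 A9.
Offset 21: leading byte 0xE0 = 11100000 → 3-byte char #8 = E0 A4 91.
Leading byte 0xE0 = 11100000 matches 1110xxxx → 3-byte sequence.
Byte 1: 0xE0 = 11100000, payload 0000 (4 bits).
Byte 2: 0xA4 = 10100100 (10xxxxxx ✓), payload 100100.
Byte 3: 0x91 = 10010001 (10xxxxxx ✓), payload 010001.
Concatenate: 0000100100010001 = 0x911 (16 bits → U+0911).

U+0911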